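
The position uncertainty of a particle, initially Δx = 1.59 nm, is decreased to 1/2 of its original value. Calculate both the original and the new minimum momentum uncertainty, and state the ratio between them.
Original Δp_min = 3.316 × 10^-26 kg·m/s; new Δp'_min = 6.633 × 10^-26 kg·m/s; ratio Δp'_min/Δp_min = 2.

From the uncertainty principle ΔxΔp ≥ ℏ/2, the minimum momentum uncertainty is Δp_min = ℏ/(2Δx).

Original (Δx = 1.59 nm = 1.590e-09 m):
Δp_min = (1.055e-34 J·s)/(2 × 1.590e-09 m) = 3.316e-26 kg·m/s

When Δx → (1/2)Δx:
Δp'_min = ℏ/(2 × (1/2)Δx) = 2 × ℏ/(2Δx) = 2 × Δp_min
Δp'_min = 2 × 3.316e-26 kg·m/s = 6.633e-26 kg·m/s

Since Δp_min ∝ 1/Δx, when Δx is decreased to 1/2 of its original value, Δp_min increases to 2 times its original value.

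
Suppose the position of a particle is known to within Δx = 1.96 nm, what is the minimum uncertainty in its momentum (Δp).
2.690 × 10^-26 kg·m/s

Using the Heisenberg uncertainty principle:
ΔxΔp ≥ ℏ/2

The minimum uncertainty in momentum is:
Δp_min = ℏ/(2Δx)
Δp_min = (1.055e-34 J·s) / (2 × 1.960e-09 m)
Δp_min = 2.690e-26 kg·m/s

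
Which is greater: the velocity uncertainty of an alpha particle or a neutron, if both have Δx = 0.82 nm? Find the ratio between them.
The neutron has the larger minimum velocity uncertainty, by a ratio of 4.0.

For both particles, Δp_min = ℏ/(2Δx) = 6.430e-26 kg·m/s (same for both).

The velocity uncertainty is Δv = Δp/m:
- alpha particle: Δv = 6.430e-26 / 6.645e-27 = 9.677e+00 m/s = 9.677 m/s
- neutron: Δv = 6.430e-26 / 1.675e-27 = 3.839e+01 m/s = 38.392 m/s

Ratio: 3.839e+01 / 9.677e+00 = 4.0

The lighter particle has larger velocity uncertainty because Δv ∝ 1/m.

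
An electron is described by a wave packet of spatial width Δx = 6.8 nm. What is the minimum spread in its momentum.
7.754 × 10^-27 kg·m/s

For a wave packet, the spatial width Δx and momentum spread Δp are related by the uncertainty principle:
ΔxΔp ≥ ℏ/2

The minimum momentum spread is:
Δp_min = ℏ/(2Δx)
Δp_min = (1.055e-34 J·s) / (2 × 6.800e-09 m)
Δp_min = 7.754e-27 kg·m/s

A wave packet cannot have both a well-defined position and well-defined momentum.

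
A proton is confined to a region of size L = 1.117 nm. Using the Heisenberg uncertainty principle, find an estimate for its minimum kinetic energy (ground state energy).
4.158 μeV

Using the uncertainty principle to estimate ground state energy:

1. The position uncertainty is approximately the confinement size:
   Δx ≈ L = 1.117e-09 m

2. From ΔxΔp ≥ ℏ/2, the minimum momentum uncertainty is:
   Δp ≈ ℏ/(2L) = 4.721e-26 kg·m/s

3. The kinetic energy is approximately:
   KE ≈ (Δp)²/(2m) = (4.721e-26)²/(2 × 1.673e-27 kg)
   KE ≈ 6.661e-25 J = 4.158 μeV

This is an order-of-magnitude estimate of the ground state energy.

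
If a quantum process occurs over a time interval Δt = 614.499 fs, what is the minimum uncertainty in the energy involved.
535.568 μeV

Using the energy-time uncertainty principle:
ΔEΔt ≥ ℏ/2

The minimum uncertainty in energy is:
ΔE_min = ℏ/(2Δt)
ΔE_min = (1.055e-34 J·s) / (2 × 6.145e-13 s)
ΔE_min = 8.581e-23 J = 535.568 μeV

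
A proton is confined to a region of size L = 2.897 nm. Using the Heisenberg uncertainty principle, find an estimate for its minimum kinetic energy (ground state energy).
618.098 neV

Using the uncertainty principle to estimate ground state energy:

1. The position uncertainty is approximately the confinement size:
   Δx ≈ L = 2.897e-09 m

2. From ΔxΔp ≥ ℏ/2, the minimum momentum uncertainty is:
   Δp ≈ ℏ/(2L) = 1.820e-26 kg·m/s

3. The kinetic energy is approximately:
   KE ≈ (Δp)²/(2m) = (1.820e-26)²/(2 × 1.673e-27 kg)
   KE ≈ 9.903e-26 J = 618.098 neV

This is an order-of-magnitude estimate of the ground state energy.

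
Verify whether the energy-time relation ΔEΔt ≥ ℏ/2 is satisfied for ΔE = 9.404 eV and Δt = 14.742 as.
No, it violates the uncertainty relation.

Calculate the product ΔEΔt:
ΔE = 9.404 eV = 1.507e-18 J
ΔEΔt = (1.507e-18 J) × (1.474e-17 s)
ΔEΔt = 2.221e-35 J·s

Compare to the minimum allowed value ℏ/2:
ℏ/2 = 5.273e-35 J·s

Since ΔEΔt = 2.221e-35 J·s < 5.273e-35 J·s = ℏ/2,
this violates the uncertainty relation.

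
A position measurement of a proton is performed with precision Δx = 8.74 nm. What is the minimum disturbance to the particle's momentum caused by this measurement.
6.033 × 10^-27 kg·m/s

The uncertainty principle implies that measuring position disturbs momentum:
ΔxΔp ≥ ℏ/2

When we measure position with precision Δx, we necessarily introduce a momentum uncertainty:
Δp ≥ ℏ/(2Δx)
Δp_min = (1.055e-34 J·s) / (2 × 8.740e-09 m)
Δp_min = 6.033e-27 kg·m/s

The more precisely we measure position, the greater the momentum disturbance.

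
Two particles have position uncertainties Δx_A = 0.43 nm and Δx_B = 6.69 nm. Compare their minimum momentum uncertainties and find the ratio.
Particle A has the larger minimum momentum uncertainty, by a factor of 15.56.

For each particle, the minimum momentum uncertainty is Δp_min = ℏ/(2Δx):

Particle A: Δp_A = ℏ/(2×4.300e-10 m) = 1.226e-25 kg·m/s
Particle B: Δp_B = ℏ/(2×6.690e-09 m) = 7.882e-27 kg·m/s

Ratio: Δp_A/Δp_B = 15.56

Since Δp_min ∝ 1/Δx, the particle with smaller position uncertainty (A) has larger momentum uncertainty.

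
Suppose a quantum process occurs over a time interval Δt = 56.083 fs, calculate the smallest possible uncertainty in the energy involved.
5.868 meV

Using the energy-time uncertainty principle:
ΔEΔt ≥ ℏ/2

The minimum uncertainty in energy is:
ΔE_min = ℏ/(2Δt)
ΔE_min = (1.055e-34 J·s) / (2 × 5.608e-14 s)
ΔE_min = 9.402e-22 J = 5.868 meV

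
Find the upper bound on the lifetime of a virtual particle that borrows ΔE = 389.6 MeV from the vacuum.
8.447 × 10^-25 s

Using the energy-time uncertainty principle:
ΔEΔt ≥ ℏ/2

For a virtual particle borrowing energy ΔE, the maximum lifetime is:
Δt_max = ℏ/(2ΔE)

Converting energy:
ΔE = 389.6 MeV = 6.242e-11 J

Δt_max = (1.055e-34 J·s) / (2 × 6.242e-11 J)
Δt_max = 8.447e-25 s = 8.447 × 10^-25 s

Virtual particles with higher borrowed energy exist for shorter times.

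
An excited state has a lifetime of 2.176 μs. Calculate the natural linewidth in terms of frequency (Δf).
36.571 kHz

Using the energy-time uncertainty principle and E = hf:
ΔEΔt ≥ ℏ/2
hΔf·Δt ≥ ℏ/2

The minimum frequency uncertainty is:
Δf = ℏ/(2hτ) = 1/(4πτ)
Δf = 1/(4π × 2.176e-06 s)
Δf = 3.657e+04 Hz = 36.571 kHz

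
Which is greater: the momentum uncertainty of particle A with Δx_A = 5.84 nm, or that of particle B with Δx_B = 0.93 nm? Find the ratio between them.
Particle B has the larger minimum momentum uncertainty, by a factor of 6.28.

For each particle, the minimum momentum uncertainty is Δp_min = ℏ/(2Δx):

Particle A: Δp_A = ℏ/(2×5.840e-09 m) = 9.029e-27 kg·m/s
Particle B: Δp_B = ℏ/(2×9.300e-10 m) = 5.670e-26 kg·m/s

Ratio: Δp_B/Δp_A = 6.28

Since Δp_min ∝ 1/Δx, the particle with smaller position uncertainty (B) has larger momentum uncertainty.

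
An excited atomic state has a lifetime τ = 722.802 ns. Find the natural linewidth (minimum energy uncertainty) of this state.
455.320 peV

Using the energy-time uncertainty principle:
ΔEΔt ≥ ℏ/2

The lifetime τ represents the time uncertainty Δt.
The natural linewidth (minimum energy uncertainty) is:

ΔE = ℏ/(2τ)
ΔE = (1.055e-34 J·s) / (2 × 7.228e-07 s)
ΔE = 7.295e-29 J = 455.320 peV

This natural linewidth limits the precision of spectroscopic measurements.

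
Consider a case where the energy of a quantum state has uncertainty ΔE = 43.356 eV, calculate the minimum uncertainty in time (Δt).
7.591 as

Using the energy-time uncertainty principle:
ΔEΔt ≥ ℏ/2

The minimum uncertainty in time is:
Δt_min = ℏ/(2ΔE)
Δt_min = (1.055e-34 J·s) / (2 × 6.946e-18 J)
Δt_min = 7.591e-18 s = 7.591 as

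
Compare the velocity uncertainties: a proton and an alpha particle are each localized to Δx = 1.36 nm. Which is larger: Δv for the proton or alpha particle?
The proton has the larger minimum velocity uncertainty, by a ratio of 4.0.

For both particles, Δp_min = ℏ/(2Δx) = 3.877e-26 kg·m/s (same for both).

The velocity uncertainty is Δv = Δp/m:
- proton: Δv = 3.877e-26 / 1.673e-27 = 2.318e+01 m/s = 23.180 m/s
- alpha particle: Δv = 3.877e-26 / 6.645e-27 = 5.835e+00 m/s = 5.835 m/s

Ratio: 2.318e+01 / 5.835e+00 = 4.0

The lighter particle has larger velocity uncertainty because Δv ∝ 1/m.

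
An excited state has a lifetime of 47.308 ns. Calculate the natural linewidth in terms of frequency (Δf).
1.682 MHz

Using the energy-time uncertainty principle and E = hf:
ΔEΔt ≥ ℏ/2
hΔf·Δt ≥ ℏ/2

The minimum frequency uncertainty is:
Δf = ℏ/(2hτ) = 1/(4πτ)
Δf = 1/(4π × 4.731e-08 s)
Δf = 1.682e+06 Hz = 1.682 MHz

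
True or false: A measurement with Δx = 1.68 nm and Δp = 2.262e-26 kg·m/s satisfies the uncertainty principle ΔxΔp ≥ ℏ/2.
No, it violates the uncertainty principle (impossible measurement).

Calculate the product ΔxΔp:
ΔxΔp = (1.680e-09 m) × (2.262e-26 kg·m/s)
ΔxΔp = 3.800e-35 J·s

Compare to the minimum allowed value ℏ/2:
ℏ/2 = 5.273e-35 J·s

Since ΔxΔp = 3.800e-35 J·s < 5.273e-35 J·s = ℏ/2,
the measurement violates the uncertainty principle.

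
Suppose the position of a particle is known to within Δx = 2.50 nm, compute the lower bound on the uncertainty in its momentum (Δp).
2.109 × 10^-26 kg·m/s

Using the Heisenberg uncertainty principle:
ΔxΔp ≥ ℏ/2

The minimum uncertainty in momentum is:
Δp_min = ℏ/(2Δx)
Δp_min = (1.055e-34 J·s) / (2 × 2.500e-09 m)
Δp_min = 2.109e-26 kg·m/s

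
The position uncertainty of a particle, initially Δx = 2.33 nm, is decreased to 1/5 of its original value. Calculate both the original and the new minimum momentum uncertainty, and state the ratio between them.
Original Δp_min = 2.263 × 10^-26 kg·m/s; new Δp'_min = 1.132 × 10^-25 kg·m/s; ratio Δp'_min/Δp_min = 5.

From the uncertainty principle ΔxΔp ≥ ℏ/2, the minimum momentum uncertainty is Δp_min = ℏ/(2Δx).

Original (Δx = 2.33 nm = 2.330e-09 m):
Δp_min = (1.055e-34 J·s)/(2 × 2.330e-09 m) = 2.263e-26 kg·m/s

When Δx → (1/5)Δx:
Δp'_min = ℏ/(2 × (1/5)Δx) = 5 × ℏ/(2Δx) = 5 × Δp_min
Δp'_min = 5 × 2.263e-26 kg·m/s = 1.132e-25 kg·m/s

Since Δp_min ∝ 1/Δx, when Δx is decreased to 1/5 of its original value, Δp_min increases to 5 times its original value.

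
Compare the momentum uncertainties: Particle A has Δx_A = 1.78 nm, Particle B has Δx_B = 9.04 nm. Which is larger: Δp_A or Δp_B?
Particle A has the larger minimum momentum uncertainty, by a factor of 5.08.

For each particle, the minimum momentum uncertainty is Δp_min = ℏ/(2Δx):

Particle A: Δp_A = ℏ/(2×1.780e-09 m) = 2.962e-26 kg·m/s
Particle B: Δp_B = ℏ/(2×9.040e-09 m) = 5.833e-27 kg·m/s

Ratio: Δp_A/Δp_B = 5.08

Since Δp_min ∝ 1/Δx, the particle with smaller position uncertainty (A) has larger momentum uncertainty.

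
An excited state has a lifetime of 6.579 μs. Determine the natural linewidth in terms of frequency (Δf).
12.096 kHz

Using the energy-time uncertainty principle and E = hf:
ΔEΔt ≥ ℏ/2
hΔf·Δt ≥ ℏ/2

The minimum frequency uncertainty is:
Δf = ℏ/(2hτ) = 1/(4πτ)
Δf = 1/(4π × 6.579e-06 s)
Δf = 1.210e+04 Hz = 12.096 kHz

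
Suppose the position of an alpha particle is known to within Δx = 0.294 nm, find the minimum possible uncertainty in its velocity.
26.991 m/s

Using the Heisenberg uncertainty principle and Δp = mΔv:
ΔxΔp ≥ ℏ/2
Δx(mΔv) ≥ ℏ/2

The minimum uncertainty in velocity is:
Δv_min = ℏ/(2mΔx)
Δv_min = (1.055e-34 J·s) / (2 × 6.645e-27 kg × 2.940e-10 m)
Δv_min = 2.699e+01 m/s = 26.991 m/s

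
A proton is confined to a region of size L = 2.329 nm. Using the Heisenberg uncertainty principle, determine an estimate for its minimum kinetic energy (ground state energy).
956.346 neV

Using the uncertainty principle to estimate ground state energy:

1. The position uncertainty is approximately the confinement size:
   Δx ≈ L = 2.329e-09 m

2. From ΔxΔp ≥ ℏ/2, the minimum momentum uncertainty is:
   Δp ≈ ℏ/(2L) = 2.264e-26 kg·m/s

3. The kinetic energy is approximately:
   KE ≈ (Δp)²/(2m) = (2.264e-26)²/(2 × 1.673e-27 kg)
   KE ≈ 1.532e-25 J = 956.346 neV

This is an order-of-magnitude estimate of the ground state energy.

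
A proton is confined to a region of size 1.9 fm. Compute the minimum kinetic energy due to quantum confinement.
1.437 MeV

Using the uncertainty principle:

1. Position uncertainty: Δx ≈ 1.900e-15 m
2. Minimum momentum uncertainty: Δp = ℏ/(2Δx) = 2.775e-20 kg·m/s
3. Minimum kinetic energy:
   KE = (Δp)²/(2m) = (2.775e-20)²/(2 × 1.673e-27 kg)
   KE = 2.302e-13 J = 1.437 MeV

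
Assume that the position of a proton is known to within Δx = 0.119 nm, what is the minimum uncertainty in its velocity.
264.912 m/s

Using the Heisenberg uncertainty principle and Δp = mΔv:
ΔxΔp ≥ ℏ/2
Δx(mΔv) ≥ ℏ/2

The minimum uncertainty in velocity is:
Δv_min = ℏ/(2mΔx)
Δv_min = (1.055e-34 J·s) / (2 × 1.673e-27 kg × 1.190e-10 m)
Δv_min = 2.649e+02 m/s = 264.912 m/s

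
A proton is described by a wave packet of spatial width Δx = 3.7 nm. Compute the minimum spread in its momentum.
1.425 × 10^-26 kg·m/s

For a wave packet, the spatial width Δx and momentum spread Δp are related by the uncertainty principle:
ΔxΔp ≥ ℏ/2

The minimum momentum spread is:
Δp_min = ℏ/(2Δx)
Δp_min = (1.055e-34 J·s) / (2 × 3.700e-09 m)
Δp_min = 1.425e-26 kg·m/s

A wave packet cannot have both a well-defined position and well-defined momentum.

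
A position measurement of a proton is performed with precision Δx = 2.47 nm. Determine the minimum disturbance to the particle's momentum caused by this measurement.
2.135 × 10^-26 kg·m/s

The uncertainty principle implies that measuring position disturbs momentum:
ΔxΔp ≥ ℏ/2

When we measure position with precision Δx, we necessarily introduce a momentum uncertainty:
Δp ≥ ℏ/(2Δx)
Δp_min = (1.055e-34 J·s) / (2 × 2.470e-09 m)
Δp_min = 2.135e-26 kg·m/s

The more precisely we measure position, the greater the momentum disturbance.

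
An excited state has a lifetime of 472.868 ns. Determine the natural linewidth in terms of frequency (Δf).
168.287 kHz

Using the energy-time uncertainty principle and E = hf:
ΔEΔt ≥ ℏ/2
hΔf·Δt ≥ ℏ/2

The minimum frequency uncertainty is:
Δf = ℏ/(2hτ) = 1/(4πτ)
Δf = 1/(4π × 4.729e-07 s)
Δf = 1.683e+05 Hz = 168.287 kHz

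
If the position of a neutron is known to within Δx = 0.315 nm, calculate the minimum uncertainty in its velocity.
99.940 m/s

Using the Heisenberg uncertainty principle and Δp = mΔv:
ΔxΔp ≥ ℏ/2
Δx(mΔv) ≥ ℏ/2

The minimum uncertainty in velocity is:
Δv_min = ℏ/(2mΔx)
Δv_min = (1.055e-34 J·s) / (2 × 1.675e-27 kg × 3.150e-10 m)
Δv_min = 9.994e+01 m/s = 99.940 m/s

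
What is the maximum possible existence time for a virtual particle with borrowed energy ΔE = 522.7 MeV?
6.296 × 10^-25 s

Using the energy-time uncertainty principle:
ΔEΔt ≥ ℏ/2

For a virtual particle borrowing energy ΔE, the maximum lifetime is:
Δt_max = ℏ/(2ΔE)

Converting energy:
ΔE = 522.7 MeV = 8.375e-11 J

Δt_max = (1.055e-34 J·s) / (2 × 8.375e-11 J)
Δt_max = 6.296e-25 s = 6.296 × 10^-25 s

Virtual particles with higher borrowed energy exist for shorter times.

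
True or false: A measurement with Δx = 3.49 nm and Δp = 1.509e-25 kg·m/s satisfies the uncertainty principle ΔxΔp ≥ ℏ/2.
Yes, it satisfies the uncertainty principle.

Calculate the product ΔxΔp:
ΔxΔp = (3.490e-09 m) × (1.509e-25 kg·m/s)
ΔxΔp = 5.266e-34 J·s

Compare to the minimum allowed value ℏ/2:
ℏ/2 = 5.273e-35 J·s

Since ΔxΔp = 5.266e-34 J·s ≥ 5.273e-35 J·s = ℏ/2,
the measurement satisfies the uncertainty principle.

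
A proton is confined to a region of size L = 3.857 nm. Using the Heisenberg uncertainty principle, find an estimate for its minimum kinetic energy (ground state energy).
348.702 neV

Using the uncertainty principle to estimate ground state energy:

1. The position uncertainty is approximately the confinement size:
   Δx ≈ L = 3.857e-09 m

2. From ΔxΔp ≥ ℏ/2, the minimum momentum uncertainty is:
   Δp ≈ ℏ/(2L) = 1.367e-26 kg·m/s

3. The kinetic energy is approximately:
   KE ≈ (Δp)²/(2m) = (1.367e-26)²/(2 × 1.673e-27 kg)
   KE ≈ 5.587e-26 J = 348.702 neV

This is an order-of-magnitude estimate of the ground state energy.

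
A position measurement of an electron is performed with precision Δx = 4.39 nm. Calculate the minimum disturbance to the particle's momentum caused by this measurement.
1.201 × 10^-26 kg·m/s

The uncertainty principle implies that measuring position disturbs momentum:
ΔxΔp ≥ ℏ/2

When we measure position with precision Δx, we necessarily introduce a momentum uncertainty:
Δp ≥ ℏ/(2Δx)
Δp_min = (1.055e-34 J·s) / (2 × 4.390e-09 m)
Δp_min = 1.201e-26 kg·m/s

The more precisely we measure position, the greater the momentum disturbance.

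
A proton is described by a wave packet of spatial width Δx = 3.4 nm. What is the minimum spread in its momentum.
1.551 × 10^-26 kg·m/s

For a wave packet, the spatial width Δx and momentum spread Δp are related by the uncertainty principle:
ΔxΔp ≥ ℏ/2

The minimum momentum spread is:
Δp_min = ℏ/(2Δx)
Δp_min = (1.055e-34 J·s) / (2 × 3.400e-09 m)
Δp_min = 1.551e-26 kg·m/s

A wave packet cannot have both a well-defined position and well-defined momentum.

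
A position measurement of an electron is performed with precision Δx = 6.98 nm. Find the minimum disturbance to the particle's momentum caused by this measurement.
7.554 × 10^-27 kg·m/s

The uncertainty principle implies that measuring position disturbs momentum:
ΔxΔp ≥ ℏ/2

When we measure position with precision Δx, we necessarily introduce a momentum uncertainty:
Δp ≥ ℏ/(2Δx)
Δp_min = (1.055e-34 J·s) / (2 × 6.980e-09 m)
Δp_min = 7.554e-27 kg·m/s

The more precisely we measure position, the greater the momentum disturbance.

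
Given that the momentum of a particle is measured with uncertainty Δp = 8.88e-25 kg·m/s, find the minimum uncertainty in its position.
59.379 pm

Using the Heisenberg uncertainty principle:
ΔxΔp ≥ ℏ/2

The minimum uncertainty in position is:
Δx_min = ℏ/(2Δp)
Δx_min = (1.055e-34 J·s) / (2 × 8.880e-25 kg·m/s)
Δx_min = 5.938e-11 m = 59.379 pm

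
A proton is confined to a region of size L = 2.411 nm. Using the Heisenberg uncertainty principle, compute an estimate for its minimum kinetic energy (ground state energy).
892.400 neV

Using the uncertainty principle to estimate ground state energy:

1. The position uncertainty is approximately the confinement size:
   Δx ≈ L = 2.411e-09 m

2. From ΔxΔp ≥ ℏ/2, the minimum momentum uncertainty is:
   Δp ≈ ℏ/(2L) = 2.187e-26 kg·m/s

3. The kinetic energy is approximately:
   KE ≈ (Δp)²/(2m) = (2.187e-26)²/(2 × 1.673e-27 kg)
   KE ≈ 1.430e-25 J = 892.400 neV

This is an order-of-magnitude estimate of the ground state energy.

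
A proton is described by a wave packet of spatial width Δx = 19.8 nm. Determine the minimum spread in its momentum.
2.663 × 10^-27 kg·m/s

For a wave packet, the spatial width Δx and momentum spread Δp are related by the uncertainty principle:
ΔxΔp ≥ ℏ/2

The minimum momentum spread is:
Δp_min = ℏ/(2Δx)
Δp_min = (1.055e-34 J·s) / (2 × 1.980e-08 m)
Δp_min = 2.663e-27 kg·m/s

A wave packet cannot have both a well-defined position and well-defined momentum.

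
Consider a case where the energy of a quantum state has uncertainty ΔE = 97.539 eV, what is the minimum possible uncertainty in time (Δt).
3.374 as

Using the energy-time uncertainty principle:
ΔEΔt ≥ ℏ/2

The minimum uncertainty in time is:
Δt_min = ℏ/(2ΔE)
Δt_min = (1.055e-34 J·s) / (2 × 1.563e-17 J)
Δt_min = 3.374e-18 s = 3.374 as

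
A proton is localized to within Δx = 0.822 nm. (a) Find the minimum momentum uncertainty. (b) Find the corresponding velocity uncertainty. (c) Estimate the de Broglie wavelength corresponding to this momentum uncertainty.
(a) Δp_min = 6.415 × 10^-26 kg·m/s
(b) Δv_min = 38.351 m/s
(c) λ_dB = 10.330 nm

Step-by-step:

(a) From the uncertainty principle:
Δp_min = ℏ/(2Δx) = (1.055e-34 J·s)/(2 × 8.220e-10 m) = 6.415e-26 kg·m/s

(b) The velocity uncertainty:
Δv = Δp/m = (6.415e-26 kg·m/s)/(1.673e-27 kg) = 3.835e+01 m/s = 38.351 m/s

(c) The de Broglie wavelength for this momentum:
λ = h/p = (6.626e-34 J·s)/(6.415e-26 kg·m/s) = 1.033e-08 m = 10.330 nm

Note: The de Broglie wavelength is comparable to the localization size, as expected from wave-particle duality.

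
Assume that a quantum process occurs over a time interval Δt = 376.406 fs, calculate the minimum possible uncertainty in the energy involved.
874.338 μeV

Using the energy-time uncertainty principle:
ΔEΔt ≥ ℏ/2

The minimum uncertainty in energy is:
ΔE_min = ℏ/(2Δt)
ΔE_min = (1.055e-34 J·s) / (2 × 3.764e-13 s)
ΔE_min = 1.401e-22 J = 874.338 μeV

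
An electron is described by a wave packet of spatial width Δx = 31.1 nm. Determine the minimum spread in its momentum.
1.695 × 10^-27 kg·m/s

For a wave packet, the spatial width Δx and momentum spread Δp are related by the uncertainty principle:
ΔxΔp ≥ ℏ/2

The minimum momentum spread is:
Δp_min = ℏ/(2Δx)
Δp_min = (1.055e-34 J·s) / (2 × 3.110e-08 m)
Δp_min = 1.695e-27 kg·m/s

A wave packet cannot have both a well-defined position and well-defined momentum.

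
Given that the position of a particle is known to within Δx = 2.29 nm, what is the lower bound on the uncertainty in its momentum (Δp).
2.303 × 10^-26 kg·m/s

Using the Heisenberg uncertainty principle:
ΔxΔp ≥ ℏ/2

The minimum uncertainty in momentum is:
Δp_min = ℏ/(2Δx)
Δp_min = (1.055e-34 J·s) / (2 × 2.290e-09 m)
Δp_min = 2.303e-26 kg·m/s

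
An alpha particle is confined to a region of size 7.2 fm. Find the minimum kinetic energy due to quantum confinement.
25.189 keV

Using the uncertainty principle:

1. Position uncertainty: Δx ≈ 7.200e-15 m
2. Minimum momentum uncertainty: Δp = ℏ/(2Δx) = 7.323e-21 kg·m/s
3. Minimum kinetic energy:
   KE = (Δp)²/(2m) = (7.323e-21)²/(2 × 6.645e-27 kg)
   KE = 4.036e-15 J = 25.189 keV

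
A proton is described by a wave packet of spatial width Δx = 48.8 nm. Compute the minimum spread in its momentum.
1.081 × 10^-27 kg·m/s

For a wave packet, the spatial width Δx and momentum spread Δp are related by the uncertainty principle:
ΔxΔp ≥ ℏ/2

The minimum momentum spread is:
Δp_min = ℏ/(2Δx)
Δp_min = (1.055e-34 J·s) / (2 × 4.880e-08 m)
Δp_min = 1.081e-27 kg·m/s

A wave packet cannot have both a well-defined position and well-defined momentum.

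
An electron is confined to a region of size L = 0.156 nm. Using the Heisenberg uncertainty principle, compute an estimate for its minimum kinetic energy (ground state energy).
391.394 meV

Using the uncertainty principle to estimate ground state energy:

1. The position uncertainty is approximately the confinement size:
   Δx ≈ L = 1.560e-10 m

2. From ΔxΔp ≥ ℏ/2, the minimum momentum uncertainty is:
   Δp ≈ ℏ/(2L) = 3.380e-25 kg·m/s

3. The kinetic energy is approximately:
   KE ≈ (Δp)²/(2m) = (3.380e-25)²/(2 × 9.109e-31 kg)
   KE ≈ 6.271e-20 J = 391.394 meV

This is an order-of-magnitude estimate of the ground state energy.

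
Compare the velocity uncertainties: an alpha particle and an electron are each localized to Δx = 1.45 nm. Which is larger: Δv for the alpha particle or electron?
The electron has the larger minimum velocity uncertainty, by a ratio of 7294.3.

For both particles, Δp_min = ℏ/(2Δx) = 3.636e-26 kg·m/s (same for both).

The velocity uncertainty is Δv = Δp/m:
- alpha particle: Δv = 3.636e-26 / 6.645e-27 = 5.473e+00 m/s = 5.473 m/s
- electron: Δv = 3.636e-26 / 9.109e-31 = 3.992e+04 m/s = 39.920 km/s

Ratio: 3.992e+04 / 5.473e+00 = 7294.3

The lighter particle has larger velocity uncertainty because Δv ∝ 1/m.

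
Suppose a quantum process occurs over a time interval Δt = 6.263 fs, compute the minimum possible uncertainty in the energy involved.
52.548 meV

Using the energy-time uncertainty principle:
ΔEΔt ≥ ℏ/2

The minimum uncertainty in energy is:
ΔE_min = ℏ/(2Δt)
ΔE_min = (1.055e-34 J·s) / (2 × 6.263e-15 s)
ΔE_min = 8.419e-21 J = 52.548 meV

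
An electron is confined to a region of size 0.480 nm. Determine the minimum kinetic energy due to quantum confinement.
41.341 meV

Using the uncertainty principle:

1. Position uncertainty: Δx ≈ 4.800e-10 m
2. Minimum momentum uncertainty: Δp = ℏ/(2Δx) = 1.099e-25 kg·m/s
3. Minimum kinetic energy:
   KE = (Δp)²/(2m) = (1.099e-25)²/(2 × 9.109e-31 kg)
   KE = 6.624e-21 J = 41.341 meV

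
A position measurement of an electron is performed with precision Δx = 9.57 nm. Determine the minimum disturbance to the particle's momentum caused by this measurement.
5.510 × 10^-27 kg·m/s

The uncertainty principle implies that measuring position disturbs momentum:
ΔxΔp ≥ ℏ/2

When we measure position with precision Δx, we necessarily introduce a momentum uncertainty:
Δp ≥ ℏ/(2Δx)
Δp_min = (1.055e-34 J·s) / (2 × 9.570e-09 m)
Δp_min = 5.510e-27 kg·m/s

The more precisely we measure position, the greater the momentum disturbance.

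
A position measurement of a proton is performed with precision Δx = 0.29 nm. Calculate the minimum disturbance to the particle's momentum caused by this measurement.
1.818 × 10^-25 kg·m/s

The uncertainty principle implies that measuring position disturbs momentum:
ΔxΔp ≥ ℏ/2

When we measure position with precision Δx, we necessarily introduce a momentum uncertainty:
Δp ≥ ℏ/(2Δx)
Δp_min = (1.055e-34 J·s) / (2 × 2.900e-10 m)
Δp_min = 1.818e-25 kg·m/s

The more precisely we measure position, the greater the momentum disturbance.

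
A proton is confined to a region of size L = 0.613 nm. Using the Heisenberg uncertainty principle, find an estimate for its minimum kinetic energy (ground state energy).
13.805 μeV

Using the uncertainty principle to estimate ground state energy:

1. The position uncertainty is approximately the confinement size:
   Δx ≈ L = 6.130e-10 m

2. From ΔxΔp ≥ ℏ/2, the minimum momentum uncertainty is:
   Δp ≈ ℏ/(2L) = 8.602e-26 kg·m/s

3. The kinetic energy is approximately:
   KE ≈ (Δp)²/(2m) = (8.602e-26)²/(2 × 1.673e-27 kg)
   KE ≈ 2.212e-24 J = 13.805 μeV

This is an order-of-magnitude estimate of the ground state energy.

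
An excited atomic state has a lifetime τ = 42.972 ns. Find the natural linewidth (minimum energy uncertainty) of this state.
7.659 neV

Using the energy-time uncertainty principle:
ΔEΔt ≥ ℏ/2

The lifetime τ represents the time uncertainty Δt.
The natural linewidth (minimum energy uncertainty) is:

ΔE = ℏ/(2τ)
ΔE = (1.055e-34 J·s) / (2 × 4.297e-08 s)
ΔE = 1.227e-27 J = 7.659 neV

This natural linewidth limits the precision of spectroscopic measurements.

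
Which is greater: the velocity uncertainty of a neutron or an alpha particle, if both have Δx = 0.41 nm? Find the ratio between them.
The neutron has the larger minimum velocity uncertainty, by a ratio of 4.0.

For both particles, Δp_min = ℏ/(2Δx) = 1.286e-25 kg·m/s (same for both).

The velocity uncertainty is Δv = Δp/m:
- neutron: Δv = 1.286e-25 / 1.675e-27 = 7.678e+01 m/s = 76.783 m/s
- alpha particle: Δv = 1.286e-25 / 6.645e-27 = 1.935e+01 m/s = 19.355 m/s

Ratio: 7.678e+01 / 1.935e+01 = 4.0

The lighter particle has larger velocity uncertainty because Δv ∝ 1/m.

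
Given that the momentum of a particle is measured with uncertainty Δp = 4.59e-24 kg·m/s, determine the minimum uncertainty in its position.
11.488 pm

Using the Heisenberg uncertainty principle:
ΔxΔp ≥ ℏ/2

The minimum uncertainty in position is:
Δx_min = ℏ/(2Δp)
Δx_min = (1.055e-34 J·s) / (2 × 4.590e-24 kg·m/s)
Δx_min = 1.149e-11 m = 11.488 pm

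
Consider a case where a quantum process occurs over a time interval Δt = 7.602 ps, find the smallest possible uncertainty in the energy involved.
43.292 μeV

Using the energy-time uncertainty principle:
ΔEΔt ≥ ℏ/2

The minimum uncertainty in energy is:
ΔE_min = ℏ/(2Δt)
ΔE_min = (1.055e-34 J·s) / (2 × 7.602e-12 s)
ΔE_min = 6.936e-24 J = 43.292 μeV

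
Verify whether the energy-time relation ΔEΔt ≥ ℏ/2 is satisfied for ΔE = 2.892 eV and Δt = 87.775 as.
No, it violates the uncertainty relation.

Calculate the product ΔEΔt:
ΔE = 2.892 eV = 4.633e-19 J
ΔEΔt = (4.633e-19 J) × (8.778e-17 s)
ΔEΔt = 4.067e-35 J·s

Compare to the minimum allowed value ℏ/2:
ℏ/2 = 5.273e-35 J·s

Since ΔEΔt = 4.067e-35 J·s < 5.273e-35 J·s = ℏ/2,
this violates the uncertainty relation.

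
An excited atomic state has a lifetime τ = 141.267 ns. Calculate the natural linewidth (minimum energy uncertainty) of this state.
2.330 neV

Using the energy-time uncertainty principle:
ΔEΔt ≥ ℏ/2

The lifetime τ represents the time uncertainty Δt.
The natural linewidth (minimum energy uncertainty) is:

ΔE = ℏ/(2τ)
ΔE = (1.055e-34 J·s) / (2 × 1.413e-07 s)
ΔE = 3.733e-28 J = 2.330 neV

This natural linewidth limits the precision of spectroscopic measurements.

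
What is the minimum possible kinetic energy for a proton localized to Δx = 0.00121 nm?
3.543 eV

Localizing a particle requires giving it sufficient momentum uncertainty:

1. From uncertainty principle: Δp ≥ ℏ/(2Δx)
   Δp_min = (1.055e-34 J·s) / (2 × 1.210e-12 m)
   Δp_min = 4.358e-23 kg·m/s

2. This momentum uncertainty corresponds to kinetic energy:
   KE ≈ (Δp)²/(2m) = (4.358e-23)²/(2 × 1.673e-27 kg)
   KE = 5.677e-19 J = 3.543 eV

Tighter localization requires more energy.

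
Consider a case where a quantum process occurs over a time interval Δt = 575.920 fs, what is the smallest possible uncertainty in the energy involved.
571.444 μeV

Using the energy-time uncertainty principle:
ΔEΔt ≥ ℏ/2

The minimum uncertainty in energy is:
ΔE_min = ℏ/(2Δt)
ΔE_min = (1.055e-34 J·s) / (2 × 5.759e-13 s)
ΔE_min = 9.156e-23 J = 571.444 μeV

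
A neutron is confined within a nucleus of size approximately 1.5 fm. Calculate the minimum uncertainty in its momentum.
3.515 × 10^-20 kg·m/s

Using the Heisenberg uncertainty principle:
ΔxΔp ≥ ℏ/2

With Δx ≈ L = 1.500e-15 m (the confinement size):
Δp_min = ℏ/(2Δx)
Δp_min = (1.055e-34 J·s) / (2 × 1.500e-15 m)
Δp_min = 3.515e-20 kg·m/s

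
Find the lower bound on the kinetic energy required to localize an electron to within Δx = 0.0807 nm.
1.463 eV

Localizing a particle requires giving it sufficient momentum uncertainty:

1. From uncertainty principle: Δp ≥ ℏ/(2Δx)
   Δp_min = (1.055e-34 J·s) / (2 × 8.070e-11 m)
   Δp_min = 6.534e-25 kg·m/s

2. This momentum uncertainty corresponds to kinetic energy:
   KE ≈ (Δp)²/(2m) = (6.534e-25)²/(2 × 9.109e-31 kg)
   KE = 2.343e-19 J = 1.463 eV

Tighter localization requires more energy.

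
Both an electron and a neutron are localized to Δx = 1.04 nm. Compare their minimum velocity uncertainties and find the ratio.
The electron has the larger minimum velocity uncertainty, by a ratio of 1838.7.

For both particles, Δp_min = ℏ/(2Δx) = 5.070e-26 kg·m/s (same for both).

The velocity uncertainty is Δv = Δp/m:
- electron: Δv = 5.070e-26 / 9.109e-31 = 5.566e+04 m/s = 55.658 km/s
- neutron: Δv = 5.070e-26 / 1.675e-27 = 3.027e+01 m/s = 30.270 m/s

Ratio: 5.566e+04 / 3.027e+01 = 1838.7

The lighter particle has larger velocity uncertainty because Δv ∝ 1/m.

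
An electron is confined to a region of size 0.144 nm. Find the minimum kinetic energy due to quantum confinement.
459.344 meV

Using the uncertainty principle:

1. Position uncertainty: Δx ≈ 1.440e-10 m
2. Minimum momentum uncertainty: Δp = ℏ/(2Δx) = 3.662e-25 kg·m/s
3. Minimum kinetic energy:
   KE = (Δp)²/(2m) = (3.662e-25)²/(2 × 9.109e-31 kg)
   KE = 7.360e-20 J = 459.344 meV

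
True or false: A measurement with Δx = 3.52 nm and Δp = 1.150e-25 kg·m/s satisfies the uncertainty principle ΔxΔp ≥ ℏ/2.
Yes, it satisfies the uncertainty principle.

Calculate the product ΔxΔp:
ΔxΔp = (3.520e-09 m) × (1.150e-25 kg·m/s)
ΔxΔp = 4.048e-34 J·s

Compare to the minimum allowed value ℏ/2:
ℏ/2 = 5.273e-35 J·s

Since ΔxΔp = 4.048e-34 J·s ≥ 5.273e-35 J·s = ℏ/2,
the measurement satisfies the uncertainty principle.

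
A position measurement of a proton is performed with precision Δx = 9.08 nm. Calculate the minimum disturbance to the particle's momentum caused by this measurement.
5.807 × 10^-27 kg·m/s

The uncertainty principle implies that measuring position disturbs momentum:
ΔxΔp ≥ ℏ/2

When we measure position with precision Δx, we necessarily introduce a momentum uncertainty:
Δp ≥ ℏ/(2Δx)
Δp_min = (1.055e-34 J·s) / (2 × 9.080e-09 m)
Δp_min = 5.807e-27 kg·m/s

The more precisely we measure position, the greater the momentum disturbance.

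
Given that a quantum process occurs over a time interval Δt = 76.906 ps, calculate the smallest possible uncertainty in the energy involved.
4.279 μeV

Using the energy-time uncertainty principle:
ΔEΔt ≥ ℏ/2

The minimum uncertainty in energy is:
ΔE_min = ℏ/(2Δt)
ΔE_min = (1.055e-34 J·s) / (2 × 7.691e-11 s)
ΔE_min = 6.856e-25 J = 4.279 μeV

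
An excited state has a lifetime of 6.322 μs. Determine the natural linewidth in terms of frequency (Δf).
12.587 kHz

Using the energy-time uncertainty principle and E = hf:
ΔEΔt ≥ ℏ/2
hΔf·Δt ≥ ℏ/2

The minimum frequency uncertainty is:
Δf = ℏ/(2hτ) = 1/(4πτ)
Δf = 1/(4π × 6.322e-06 s)
Δf = 1.259e+04 Hz = 12.587 kHz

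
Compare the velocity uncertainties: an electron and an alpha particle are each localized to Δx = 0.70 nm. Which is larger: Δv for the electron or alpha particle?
The electron has the larger minimum velocity uncertainty, by a ratio of 7294.3.

For both particles, Δp_min = ℏ/(2Δx) = 7.533e-26 kg·m/s (same for both).

The velocity uncertainty is Δv = Δp/m:
- electron: Δv = 7.533e-26 / 9.109e-31 = 8.269e+04 m/s = 82.691 km/s
- alpha particle: Δv = 7.533e-26 / 6.645e-27 = 1.134e+01 m/s = 11.336 m/s

Ratio: 8.269e+04 / 1.134e+01 = 7294.3

The lighter particle has larger velocity uncertainty because Δv ∝ 1/m.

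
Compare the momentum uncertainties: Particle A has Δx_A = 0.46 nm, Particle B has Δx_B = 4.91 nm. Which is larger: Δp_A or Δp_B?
Particle A has the larger minimum momentum uncertainty, by a factor of 10.67.

For each particle, the minimum momentum uncertainty is Δp_min = ℏ/(2Δx):

Particle A: Δp_A = ℏ/(2×4.600e-10 m) = 1.146e-25 kg·m/s
Particle B: Δp_B = ℏ/(2×4.910e-09 m) = 1.074e-26 kg·m/s

Ratio: Δp_A/Δp_B = 10.67

Since Δp_min ∝ 1/Δx, the particle with smaller position uncertainty (A) has larger momentum uncertainty.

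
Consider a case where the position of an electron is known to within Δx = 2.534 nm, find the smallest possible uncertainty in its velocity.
22.843 km/s

Using the Heisenberg uncertainty principle and Δp = mΔv:
ΔxΔp ≥ ℏ/2
Δx(mΔv) ≥ ℏ/2

The minimum uncertainty in velocity is:
Δv_min = ℏ/(2mΔx)
Δv_min = (1.055e-34 J·s) / (2 × 9.109e-31 kg × 2.534e-09 m)
Δv_min = 2.284e+04 m/s = 22.843 km/s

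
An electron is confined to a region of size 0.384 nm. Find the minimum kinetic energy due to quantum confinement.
64.595 meV

Using the uncertainty principle:

1. Position uncertainty: Δx ≈ 3.840e-10 m
2. Minimum momentum uncertainty: Δp = ℏ/(2Δx) = 1.373e-25 kg·m/s
3. Minimum kinetic energy:
   KE = (Δp)²/(2m) = (1.373e-25)²/(2 × 9.109e-31 kg)
   KE = 1.035e-20 J = 64.595 meV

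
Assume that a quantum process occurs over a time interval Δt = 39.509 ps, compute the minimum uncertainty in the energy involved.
8.330 μeV

Using the energy-time uncertainty principle:
ΔEΔt ≥ ℏ/2

The minimum uncertainty in energy is:
ΔE_min = ℏ/(2Δt)
ΔE_min = (1.055e-34 J·s) / (2 × 3.951e-11 s)
ΔE_min = 1.335e-24 J = 8.330 μeV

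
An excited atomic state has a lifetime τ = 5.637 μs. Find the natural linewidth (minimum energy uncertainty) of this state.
58.383 peV

Using the energy-time uncertainty principle:
ΔEΔt ≥ ℏ/2

The lifetime τ represents the time uncertainty Δt.
The natural linewidth (minimum energy uncertainty) is:

ΔE = ℏ/(2τ)
ΔE = (1.055e-34 J·s) / (2 × 5.637e-06 s)
ΔE = 9.354e-30 J = 58.383 peV

This natural linewidth limits the precision of spectroscopic measurements.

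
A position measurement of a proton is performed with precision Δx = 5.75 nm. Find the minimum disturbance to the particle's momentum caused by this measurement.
9.170 × 10^-27 kg·m/s

The uncertainty principle implies that measuring position disturbs momentum:
ΔxΔp ≥ ℏ/2

When we measure position with precision Δx, we necessarily introduce a momentum uncertainty:
Δp ≥ ℏ/(2Δx)
Δp_min = (1.055e-34 J·s) / (2 × 5.750e-09 m)
Δp_min = 9.170e-27 kg·m/s

The more precisely we measure position, the greater the momentum disturbance.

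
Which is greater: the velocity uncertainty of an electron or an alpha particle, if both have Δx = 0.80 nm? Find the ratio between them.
The electron has the larger minimum velocity uncertainty, by a ratio of 7294.3.

For both particles, Δp_min = ℏ/(2Δx) = 6.591e-26 kg·m/s (same for both).

The velocity uncertainty is Δv = Δp/m:
- electron: Δv = 6.591e-26 / 9.109e-31 = 7.235e+04 m/s = 72.355 km/s
- alpha particle: Δv = 6.591e-26 / 6.645e-27 = 9.919e+00 m/s = 9.919 m/s

Ratio: 7.235e+04 / 9.919e+00 = 7294.3

The lighter particle has larger velocity uncertainty because Δv ∝ 1/m.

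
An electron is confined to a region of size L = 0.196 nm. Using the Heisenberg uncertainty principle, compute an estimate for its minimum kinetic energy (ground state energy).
247.942 meV

Using the uncertainty principle to estimate ground state energy:

1. The position uncertainty is approximately the confinement size:
   Δx ≈ L = 1.960e-10 m

2. From ΔxΔp ≥ ℏ/2, the minimum momentum uncertainty is:
   Δp ≈ ℏ/(2L) = 2.690e-25 kg·m/s

3. The kinetic energy is approximately:
   KE ≈ (Δp)²/(2m) = (2.690e-25)²/(2 × 9.109e-31 kg)
   KE ≈ 3.972e-20 J = 247.942 meV

This is an order-of-magnitude estimate of the ground state energy.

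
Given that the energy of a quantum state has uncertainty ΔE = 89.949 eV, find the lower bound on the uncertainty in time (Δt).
3.659 as

Using the energy-time uncertainty principle:
ΔEΔt ≥ ℏ/2

The minimum uncertainty in time is:
Δt_min = ℏ/(2ΔE)
Δt_min = (1.055e-34 J·s) / (2 × 1.441e-17 J)
Δt_min = 3.659e-18 s = 3.659 as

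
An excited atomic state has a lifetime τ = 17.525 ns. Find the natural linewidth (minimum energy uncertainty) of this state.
18.779 neV

Using the energy-time uncertainty principle:
ΔEΔt ≥ ℏ/2

The lifetime τ represents the time uncertainty Δt.
The natural linewidth (minimum energy uncertainty) is:

ΔE = ℏ/(2τ)
ΔE = (1.055e-34 J·s) / (2 × 1.752e-08 s)
ΔE = 3.009e-27 J = 18.779 neV

This natural linewidth limits the precision of spectroscopic measurements.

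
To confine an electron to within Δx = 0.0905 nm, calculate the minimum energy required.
1.163 eV

Localizing a particle requires giving it sufficient momentum uncertainty:

1. From uncertainty principle: Δp ≥ ℏ/(2Δx)
   Δp_min = (1.055e-34 J·s) / (2 × 9.050e-11 m)
   Δp_min = 5.826e-25 kg·m/s

2. This momentum uncertainty corresponds to kinetic energy:
   KE ≈ (Δp)²/(2m) = (5.826e-25)²/(2 × 9.109e-31 kg)
   KE = 1.863e-19 J = 1.163 eV

Tighter localization requires more energy.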